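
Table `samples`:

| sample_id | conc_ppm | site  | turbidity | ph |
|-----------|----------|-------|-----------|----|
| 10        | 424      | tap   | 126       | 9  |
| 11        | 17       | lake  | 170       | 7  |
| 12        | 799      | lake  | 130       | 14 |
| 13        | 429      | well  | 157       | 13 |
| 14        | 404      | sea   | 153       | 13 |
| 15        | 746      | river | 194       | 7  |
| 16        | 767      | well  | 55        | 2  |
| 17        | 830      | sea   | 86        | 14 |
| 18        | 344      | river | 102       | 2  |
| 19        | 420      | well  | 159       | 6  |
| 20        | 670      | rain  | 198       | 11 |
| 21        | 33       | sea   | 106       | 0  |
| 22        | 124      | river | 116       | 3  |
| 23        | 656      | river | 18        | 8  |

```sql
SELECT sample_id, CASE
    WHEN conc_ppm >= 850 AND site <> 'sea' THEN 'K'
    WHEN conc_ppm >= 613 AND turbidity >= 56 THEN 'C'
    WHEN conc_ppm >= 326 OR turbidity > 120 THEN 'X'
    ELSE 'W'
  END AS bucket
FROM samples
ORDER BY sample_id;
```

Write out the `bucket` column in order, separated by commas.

sample_id=10: conc_ppm >= 326 OR turbidity > 120 → X
sample_id=11: conc_ppm >= 326 OR turbidity > 120 → X
sample_id=12: conc_ppm >= 613 AND turbidity >= 56 → C
sample_id=13: conc_ppm >= 326 OR turbidity > 120 → X
sample_id=14: conc_ppm >= 326 OR turbidity > 120 → X
sample_id=15: conc_ppm >= 613 AND turbidity >= 56 → C
sample_id=16: conc_ppm >= 326 OR turbidity > 120 → X
sample_id=17: conc_ppm >= 613 AND turbidity >= 56 → C
sample_id=18: conc_ppm >= 326 OR turbidity > 120 → X
sample_id=19: conc_ppm >= 326 OR turbidity > 120 → X
sample_id=20: conc_ppm >= 613 AND turbidity >= 56 → C
sample_id=21: ELSE → W
sample_id=22: ELSE → W
sample_id=23: conc_ppm >= 326 OR turbidity > 120 → X

X, X, C, X, X, C, X, C, X, X, C, W, W, X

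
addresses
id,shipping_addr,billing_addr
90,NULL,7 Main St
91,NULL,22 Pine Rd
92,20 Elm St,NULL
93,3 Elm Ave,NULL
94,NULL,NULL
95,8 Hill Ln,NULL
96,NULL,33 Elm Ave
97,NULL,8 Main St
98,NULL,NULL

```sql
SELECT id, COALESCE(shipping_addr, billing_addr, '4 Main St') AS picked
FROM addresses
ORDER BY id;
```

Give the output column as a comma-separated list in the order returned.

7 Main St, 22 Pine Rd, 20 Elm St, 3 Elm Ave, 4 Main St, 8 Hill Ln, 33 Elm Ave, 8 Main St, 4 Main St

id=90: shipping_addr=NULL, billing_addr=7 Main St → 7 Main St
id=91: shipping_addr=NULL, billing_addr=22 Pine Rd → 22 Pine Rd
id=92: shipping_addr=20 Elm St → 20 Elm St
id=93: shipping_addr=3 Elm Ave → 3 Elm Ave
id=94: shipping_addr=NULL, billing_addr=NULL, → literal 4 Main St → 4 Main St
id=95: shipping_addr=8 Hill Ln → 8 Hill Ln
id=96: shipping_addr=NULL, billing_addr=33 Elm Ave → 33 Elm Ave
id=97: shipping_addr=NULL, billing_addr=8 Main St → 8 Main St
id=98: shipping_addr=NULL, billing_addr=NULL, → literal 4 Main St → 4 Main St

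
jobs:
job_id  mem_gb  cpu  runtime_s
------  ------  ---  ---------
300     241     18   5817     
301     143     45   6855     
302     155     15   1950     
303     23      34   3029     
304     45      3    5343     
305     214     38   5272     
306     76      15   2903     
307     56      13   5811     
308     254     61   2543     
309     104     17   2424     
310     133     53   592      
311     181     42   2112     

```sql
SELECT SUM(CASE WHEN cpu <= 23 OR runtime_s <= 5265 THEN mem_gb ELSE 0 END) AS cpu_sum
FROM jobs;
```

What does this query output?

job_id=300: ✓ → 241
job_id=301: ✗
job_id=302: ✓ → 155
job_id=303: ✓ → 23
job_id=304: ✓ → 45
job_id=305: ✗
job_id=306: ✓ → 76
job_id=307: ✓ → 56
job_id=308: ✓ → 254
job_id=309: ✓ → 104
job_id=310: ✓ → 133
job_id=311: ✓ → 181
cpu_sum = 241 + 155 + 23 + 45 + 76 + 56 + 254 + 104 + 133 + 181 = 1268

1268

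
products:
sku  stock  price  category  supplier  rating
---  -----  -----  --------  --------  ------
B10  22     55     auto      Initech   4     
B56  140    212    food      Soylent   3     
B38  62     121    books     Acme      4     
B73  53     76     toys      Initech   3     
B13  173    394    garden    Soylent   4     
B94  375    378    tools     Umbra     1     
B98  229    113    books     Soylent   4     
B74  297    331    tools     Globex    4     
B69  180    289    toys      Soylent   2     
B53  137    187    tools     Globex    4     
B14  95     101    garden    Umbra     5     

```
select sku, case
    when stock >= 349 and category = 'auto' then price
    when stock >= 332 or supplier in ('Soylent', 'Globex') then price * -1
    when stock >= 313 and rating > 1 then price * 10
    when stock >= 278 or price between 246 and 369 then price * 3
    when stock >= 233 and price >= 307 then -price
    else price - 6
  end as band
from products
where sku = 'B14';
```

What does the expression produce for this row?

95

sku = B14: stock=95, price=101, category=garden, supplier=Umbra, rating=5.
stock >= 349 and category = 'auto' → false
stock >= 332 or supplier in ('Soylent', 'Globex') → false
stock >= 313 and rating > 1 → false
stock >= 278 or price between 246 and 369 → false
stock >= 233 and price >= 307 → false
No prior WHEN matched → ELSE → 95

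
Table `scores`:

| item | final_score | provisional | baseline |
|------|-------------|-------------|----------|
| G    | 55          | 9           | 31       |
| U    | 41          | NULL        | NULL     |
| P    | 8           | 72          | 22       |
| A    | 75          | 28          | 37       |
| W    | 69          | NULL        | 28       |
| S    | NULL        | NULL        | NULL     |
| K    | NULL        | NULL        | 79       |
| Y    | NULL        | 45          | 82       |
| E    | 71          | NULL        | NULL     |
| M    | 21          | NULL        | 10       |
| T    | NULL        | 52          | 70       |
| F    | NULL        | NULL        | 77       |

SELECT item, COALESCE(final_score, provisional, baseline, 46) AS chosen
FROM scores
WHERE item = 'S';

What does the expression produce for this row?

item = S: final_score=NULL, provisional=NULL, baseline=NULL.
final_score=NULL, provisional=NULL, baseline=NULL, → literal 46 → 46

46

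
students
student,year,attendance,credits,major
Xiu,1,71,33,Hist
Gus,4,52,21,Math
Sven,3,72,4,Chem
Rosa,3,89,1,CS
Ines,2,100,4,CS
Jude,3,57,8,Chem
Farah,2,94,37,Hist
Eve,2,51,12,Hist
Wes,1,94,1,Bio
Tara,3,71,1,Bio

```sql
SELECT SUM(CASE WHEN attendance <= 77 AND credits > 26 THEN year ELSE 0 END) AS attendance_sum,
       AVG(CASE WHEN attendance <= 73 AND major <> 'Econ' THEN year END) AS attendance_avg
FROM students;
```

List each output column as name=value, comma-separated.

[attendance_sum: attendance <= 77 AND credits > 26]
student=Xiu: ✓ → 1
student=Gus: ✗
student=Sven: ✗
student=Rosa: ✗
student=Ines: ✗
student=Jude: ✗
student=Farah: ✗
student=Eve: ✗
student=Wes: ✗
student=Tara: ✗
attendance_sum = 1
—
[attendance_avg: attendance <= 73 AND major <> 'Econ']
student=Xiu: ✓ → 1
student=Gus: ✓ → 4
student=Sven: ✓ → 3
student=Rosa: ✗
student=Ines: ✗
student=Jude: ✓ → 3
student=Farah: ✗
student=Eve: ✓ → 2
student=Wes: ✗
student=Tara: ✓ → 3
attendance_avg = (1 + 4 + 3 + 3 + 2 + 3) / 6 = 2.6666666667

attendance_sum=1, attendance_avg=2.6666666667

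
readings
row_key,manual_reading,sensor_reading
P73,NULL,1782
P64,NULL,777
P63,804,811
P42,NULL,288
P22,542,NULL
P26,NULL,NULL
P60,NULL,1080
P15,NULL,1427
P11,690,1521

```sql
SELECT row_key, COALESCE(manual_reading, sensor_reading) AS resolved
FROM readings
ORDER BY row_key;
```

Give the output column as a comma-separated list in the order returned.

row_key=P11: manual_reading=690 → 690
row_key=P15: manual_reading=NULL, sensor_reading=1427 → 1427
row_key=P22: manual_reading=542 → 542
row_key=P26: manual_reading=NULL, sensor_reading=NULL (all NULL) → NULL
row_key=P42: manual_reading=NULL, sensor_reading=288 → 288
row_key=P60: manual_reading=NULL, sensor_reading=1080 → 1080
row_key=P63: manual_reading=804 → 804
row_key=P64: manual_reading=NULL, sensor_reading=777 → 777
row_key=P73: manual_reading=NULL, sensor_reading=1782 → 1782

690, 1427, 542, NULL, 288, 1080, 804, 777, 1782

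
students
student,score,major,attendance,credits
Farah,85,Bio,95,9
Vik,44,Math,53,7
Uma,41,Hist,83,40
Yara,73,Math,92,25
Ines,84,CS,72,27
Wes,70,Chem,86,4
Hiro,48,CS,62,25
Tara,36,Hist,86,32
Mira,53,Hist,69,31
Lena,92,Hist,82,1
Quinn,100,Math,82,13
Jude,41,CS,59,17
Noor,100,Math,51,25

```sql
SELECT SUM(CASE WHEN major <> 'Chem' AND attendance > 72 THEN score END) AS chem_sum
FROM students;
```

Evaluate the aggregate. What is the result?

student=Farah: ✓ → 85
student=Vik: ✗
student=Uma: ✓ → 41
student=Yara: ✓ → 73
student=Ines: ✗
student=Wes: ✗
student=Hiro: ✗
student=Tara: ✓ → 36
student=Mira: ✗
student=Lena: ✓ → 92
student=Quinn: ✓ → 100
student=Jude: ✗
student=Noor: ✗
chem_sum = 85 + 41 + 73 + 36 + 92 + 100 = 427

427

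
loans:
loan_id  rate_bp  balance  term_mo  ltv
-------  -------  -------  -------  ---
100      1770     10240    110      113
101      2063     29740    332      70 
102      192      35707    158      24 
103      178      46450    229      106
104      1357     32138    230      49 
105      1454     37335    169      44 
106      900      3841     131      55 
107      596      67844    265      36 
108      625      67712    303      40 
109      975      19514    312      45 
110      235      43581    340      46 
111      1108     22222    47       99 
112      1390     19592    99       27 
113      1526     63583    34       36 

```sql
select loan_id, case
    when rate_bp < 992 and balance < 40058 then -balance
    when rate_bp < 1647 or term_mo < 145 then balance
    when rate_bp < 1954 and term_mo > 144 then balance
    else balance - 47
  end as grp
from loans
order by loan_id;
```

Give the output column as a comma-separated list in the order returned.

loan_id=100: rate_bp < 1647 or term_mo < 145 → 10240
loan_id=101: ELSE → 29693
loan_id=102: rate_bp < 992 and balance < 40058 → -35707
loan_id=103: rate_bp < 1647 or term_mo < 145 → 46450
loan_id=104: rate_bp < 1647 or term_mo < 145 → 32138
loan_id=105: rate_bp < 1647 or term_mo < 145 → 37335
loan_id=106: rate_bp < 992 and balance < 40058 → -3841
loan_id=107: rate_bp < 1647 or term_mo < 145 → 67844
loan_id=108: rate_bp < 1647 or term_mo < 145 → 67712
loan_id=109: rate_bp < 992 and balance < 40058 → -19514
loan_id=110: rate_bp < 1647 or term_mo < 145 → 43581
loan_id=111: rate_bp < 1647 or term_mo < 145 → 22222
loan_id=112: rate_bp < 1647 or term_mo < 145 → 19592
loan_id=113: rate_bp < 1647 or term_mo < 145 → 63583

10240, 29693, -35707, 46450, 32138, 37335, -3841, 67844, 67712, -19514, 43581, 22222, 19592, 63583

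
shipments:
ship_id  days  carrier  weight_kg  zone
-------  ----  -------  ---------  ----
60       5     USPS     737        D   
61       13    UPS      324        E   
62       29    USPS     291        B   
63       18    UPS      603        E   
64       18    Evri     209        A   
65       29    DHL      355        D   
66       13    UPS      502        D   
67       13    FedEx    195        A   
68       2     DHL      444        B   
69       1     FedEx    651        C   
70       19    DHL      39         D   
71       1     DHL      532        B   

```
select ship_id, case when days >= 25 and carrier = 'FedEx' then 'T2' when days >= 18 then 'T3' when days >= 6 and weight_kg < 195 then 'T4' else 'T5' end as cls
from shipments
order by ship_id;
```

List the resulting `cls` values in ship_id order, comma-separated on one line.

ship_id=60: ELSE → T5
ship_id=61: ELSE → T5
ship_id=62: days >= 18 → T3
ship_id=63: days >= 18 → T3
ship_id=64: days >= 18 → T3
ship_id=65: days >= 18 → T3
ship_id=66: ELSE → T5
ship_id=67: ELSE → T5
ship_id=68: ELSE → T5
ship_id=69: ELSE → T5
ship_id=70: days >= 18 → T3
ship_id=71: ELSE → T5

T5, T5, T3, T3, T3, T3, T5, T5, T5, T5, T3, T5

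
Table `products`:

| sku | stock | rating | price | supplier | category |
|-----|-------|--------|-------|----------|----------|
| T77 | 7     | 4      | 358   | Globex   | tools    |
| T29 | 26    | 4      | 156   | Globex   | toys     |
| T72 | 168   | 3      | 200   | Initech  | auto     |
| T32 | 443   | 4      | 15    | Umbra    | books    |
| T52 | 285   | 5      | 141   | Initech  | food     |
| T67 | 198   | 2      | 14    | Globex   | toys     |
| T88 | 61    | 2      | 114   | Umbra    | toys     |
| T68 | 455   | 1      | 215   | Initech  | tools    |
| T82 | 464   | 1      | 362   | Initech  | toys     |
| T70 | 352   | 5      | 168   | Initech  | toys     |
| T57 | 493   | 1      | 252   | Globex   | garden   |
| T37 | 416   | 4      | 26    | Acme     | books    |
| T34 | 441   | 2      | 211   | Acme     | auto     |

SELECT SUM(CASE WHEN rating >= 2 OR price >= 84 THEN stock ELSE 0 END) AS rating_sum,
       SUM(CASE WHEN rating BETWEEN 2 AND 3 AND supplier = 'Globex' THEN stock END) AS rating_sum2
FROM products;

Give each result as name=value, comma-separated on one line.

rating_sum=3809, rating_sum2=198

[rating_sum: rating >= 2 OR price >= 84]
sku=T77: ✓ → 7
sku=T29: ✓ → 26
sku=T72: ✓ → 168
sku=T32: ✓ → 443
sku=T52: ✓ → 285
sku=T67: ✓ → 198
sku=T88: ✓ → 61
sku=T68: ✓ → 455
sku=T82: ✓ → 464
sku=T70: ✓ → 352
sku=T57: ✓ → 493
sku=T37: ✓ → 416
sku=T34: ✓ → 441
rating_sum = 7 + 26 + 168 + 443 + 285 + 198 + 61 + 455 + 464 + 352 + 493 + 416 + 441 = 3809
—
[rating_sum2: rating BETWEEN 2 AND 3 AND supplier = 'Globex']
sku=T77: ✗
sku=T29: ✗
sku=T72: ✗
sku=T32: ✗
sku=T52: ✗
sku=T67: ✓ → 198
sku=T88: ✗
sku=T68: ✗
sku=T82: ✗
sku=T70: ✗
sku=T57: ✗
sku=T37: ✗
sku=T34: ✗
rating_sum2 = 198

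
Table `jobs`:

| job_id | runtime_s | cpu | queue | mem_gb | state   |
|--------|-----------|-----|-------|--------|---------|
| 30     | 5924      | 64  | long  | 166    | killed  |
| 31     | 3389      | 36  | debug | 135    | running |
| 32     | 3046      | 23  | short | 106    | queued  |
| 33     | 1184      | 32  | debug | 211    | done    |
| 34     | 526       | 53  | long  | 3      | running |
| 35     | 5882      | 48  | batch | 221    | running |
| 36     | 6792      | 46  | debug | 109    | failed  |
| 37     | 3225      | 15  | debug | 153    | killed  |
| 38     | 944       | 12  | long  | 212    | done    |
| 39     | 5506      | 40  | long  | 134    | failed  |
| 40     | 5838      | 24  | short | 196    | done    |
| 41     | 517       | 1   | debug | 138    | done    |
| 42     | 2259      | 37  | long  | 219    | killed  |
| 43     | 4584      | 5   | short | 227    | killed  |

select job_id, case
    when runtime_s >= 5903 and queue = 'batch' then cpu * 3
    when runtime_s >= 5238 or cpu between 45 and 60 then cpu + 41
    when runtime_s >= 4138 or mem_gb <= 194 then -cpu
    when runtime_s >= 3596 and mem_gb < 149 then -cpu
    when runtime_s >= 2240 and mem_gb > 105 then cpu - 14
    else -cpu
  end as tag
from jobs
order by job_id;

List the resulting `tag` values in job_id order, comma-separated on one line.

job_id=30: runtime_s >= 5238 or cpu between 45 and 60 → 105
job_id=31: runtime_s >= 4138 or mem_gb <= 194 → -36
job_id=32: runtime_s >= 4138 or mem_gb <= 194 → -23
job_id=33: ELSE → -32
job_id=34: runtime_s >= 5238 or cpu between 45 and 60 → 94
job_id=35: runtime_s >= 5238 or cpu between 45 and 60 → 89
job_id=36: runtime_s >= 5238 or cpu between 45 and 60 → 87
job_id=37: runtime_s >= 4138 or mem_gb <= 194 → -15
job_id=38: ELSE → -12
job_id=39: runtime_s >= 5238 or cpu between 45 and 60 → 81
job_id=40: runtime_s >= 5238 or cpu between 45 and 60 → 65
job_id=41: runtime_s >= 4138 or mem_gb <= 194 → -1
job_id=42: runtime_s >= 2240 and mem_gb > 105 → 23
job_id=43: runtime_s >= 4138 or mem_gb <= 194 → -5

105, -36, -23, -32, 94, 89, 87, -15, -12, 81, 65, -1, 23, -5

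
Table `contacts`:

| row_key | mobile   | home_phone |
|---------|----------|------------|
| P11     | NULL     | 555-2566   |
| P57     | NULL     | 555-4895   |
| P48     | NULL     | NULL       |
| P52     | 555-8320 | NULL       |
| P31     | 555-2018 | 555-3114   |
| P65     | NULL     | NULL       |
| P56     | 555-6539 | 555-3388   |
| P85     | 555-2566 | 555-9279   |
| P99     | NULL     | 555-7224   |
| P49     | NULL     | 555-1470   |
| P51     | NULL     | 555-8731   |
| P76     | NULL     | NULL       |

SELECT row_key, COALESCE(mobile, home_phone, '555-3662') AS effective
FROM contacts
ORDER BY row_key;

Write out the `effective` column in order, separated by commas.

row_key=P11: mobile=NULL, home_phone=555-2566 → 555-2566
row_key=P31: mobile=555-2018 → 555-2018
row_key=P48: mobile=NULL, home_phone=NULL, → literal 555-3662 → 555-3662
row_key=P49: mobile=NULL, home_phone=555-1470 → 555-1470
row_key=P51: mobile=NULL, home_phone=555-8731 → 555-8731
row_key=P52: mobile=555-8320 → 555-8320
row_key=P56: mobile=555-6539 → 555-6539
row_key=P57: mobile=NULL, home_phone=555-4895 → 555-4895
row_key=P65: mobile=NULL, home_phone=NULL, → literal 555-3662 → 555-3662
row_key=P76: mobile=NULL, home_phone=NULL, → literal 555-3662 → 555-3662
row_key=P85: mobile=555-2566 → 555-2566
row_key=P99: mobile=NULL, home_phone=555-7224 → 555-7224

555-2566, 555-2018, 555-3662, 555-1470, 555-8731, 555-8320, 555-6539, 555-4895, 555-3662, 555-3662, 555-2566, 555-7224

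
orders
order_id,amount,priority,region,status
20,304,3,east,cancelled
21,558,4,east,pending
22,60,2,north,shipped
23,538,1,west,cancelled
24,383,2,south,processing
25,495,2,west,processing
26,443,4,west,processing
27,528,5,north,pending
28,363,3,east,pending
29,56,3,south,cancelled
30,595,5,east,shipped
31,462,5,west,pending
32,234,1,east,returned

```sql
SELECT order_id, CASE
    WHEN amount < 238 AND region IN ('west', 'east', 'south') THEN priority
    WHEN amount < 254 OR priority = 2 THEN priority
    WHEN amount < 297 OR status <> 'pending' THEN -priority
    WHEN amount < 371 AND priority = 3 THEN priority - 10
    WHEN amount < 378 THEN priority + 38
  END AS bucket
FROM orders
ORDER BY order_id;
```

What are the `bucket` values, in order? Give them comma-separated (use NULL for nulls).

-3, NULL, 2, -1, 2, 2, -4, NULL, -7, 3, -5, NULL, 1

order_id=20: amount < 297 OR status <> 'pending' → -3
order_id=21: (no match → NULL) → NULL
order_id=22: amount < 254 OR priority = 2 → 2
order_id=23: amount < 297 OR status <> 'pending' → -1
order_id=24: amount < 254 OR priority = 2 → 2
order_id=25: amount < 254 OR priority = 2 → 2
order_id=26: amount < 297 OR status <> 'pending' → -4
order_id=27: (no match → NULL) → NULL
order_id=28: amount < 371 AND priority = 3 → -7
order_id=29: amount < 238 AND region IN ('west', 'east', 'south') → 3
order_id=30: amount < 297 OR status <> 'pending' → -5
order_id=31: (no match → NULL) → NULL
order_id=32: amount < 238 AND region IN ('west', 'east', 'south') → 1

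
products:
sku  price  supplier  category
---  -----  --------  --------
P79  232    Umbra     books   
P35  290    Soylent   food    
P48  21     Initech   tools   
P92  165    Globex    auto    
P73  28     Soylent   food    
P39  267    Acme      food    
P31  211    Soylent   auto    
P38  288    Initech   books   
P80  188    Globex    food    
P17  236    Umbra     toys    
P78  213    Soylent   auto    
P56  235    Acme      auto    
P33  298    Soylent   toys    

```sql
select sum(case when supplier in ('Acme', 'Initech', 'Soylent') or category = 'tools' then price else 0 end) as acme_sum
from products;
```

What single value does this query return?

1851

sku=P79: ✗
sku=P35: ✓ → 290
sku=P48: ✓ → 21
sku=P92: ✗
sku=P73: ✓ → 28
sku=P39: ✓ → 267
sku=P31: ✓ → 211
sku=P38: ✓ → 288
sku=P80: ✗
sku=P17: ✗
sku=P78: ✓ → 213
sku=P56: ✓ → 235
sku=P33: ✓ → 298
acme_sum = 290 + 21 + 28 + 267 + 211 + 288 + 213 + 235 + 298 = 1851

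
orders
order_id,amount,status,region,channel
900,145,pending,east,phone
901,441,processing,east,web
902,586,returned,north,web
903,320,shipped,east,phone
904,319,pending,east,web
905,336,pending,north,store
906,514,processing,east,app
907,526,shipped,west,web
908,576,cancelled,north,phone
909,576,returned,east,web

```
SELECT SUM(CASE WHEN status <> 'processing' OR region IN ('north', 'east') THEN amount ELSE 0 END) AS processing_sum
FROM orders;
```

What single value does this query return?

order_id=900: ✓ → 145
order_id=901: ✓ → 441
order_id=902: ✓ → 586
order_id=903: ✓ → 320
order_id=904: ✓ → 319
order_id=905: ✓ → 336
order_id=906: ✓ → 514
order_id=907: ✓ → 526
order_id=908: ✓ → 576
order_id=909: ✓ → 576
processing_sum = 145 + 441 + 586 + 320 + 319 + 336 + 514 + 526 + 576 + 576 = 4339

4339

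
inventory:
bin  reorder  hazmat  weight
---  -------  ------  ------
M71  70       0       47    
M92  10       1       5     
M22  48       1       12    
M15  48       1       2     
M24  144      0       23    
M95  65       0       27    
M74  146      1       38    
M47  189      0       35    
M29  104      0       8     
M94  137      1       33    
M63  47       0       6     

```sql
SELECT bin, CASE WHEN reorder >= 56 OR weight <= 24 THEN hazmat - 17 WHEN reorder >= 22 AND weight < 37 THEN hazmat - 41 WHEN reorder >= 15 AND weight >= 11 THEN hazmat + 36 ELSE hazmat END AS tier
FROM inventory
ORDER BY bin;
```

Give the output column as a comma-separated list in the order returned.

bin=M15: reorder >= 56 OR weight <= 24 → -16
bin=M22: reorder >= 56 OR weight <= 24 → -16
bin=M24: reorder >= 56 OR weight <= 24 → -17
bin=M29: reorder >= 56 OR weight <= 24 → -17
bin=M47: reorder >= 56 OR weight <= 24 → -17
bin=M63: reorder >= 56 OR weight <= 24 → -17
bin=M71: reorder >= 56 OR weight <= 24 → -17
bin=M74: reorder >= 56 OR weight <= 24 → -16
bin=M92: reorder >= 56 OR weight <= 24 → -16
bin=M94: reorder >= 56 OR weight <= 24 → -16
bin=M95: reorder >= 56 OR weight <= 24 → -17

-16, -16, -17, -17, -17, -17, -17, -16, -16, -16, -17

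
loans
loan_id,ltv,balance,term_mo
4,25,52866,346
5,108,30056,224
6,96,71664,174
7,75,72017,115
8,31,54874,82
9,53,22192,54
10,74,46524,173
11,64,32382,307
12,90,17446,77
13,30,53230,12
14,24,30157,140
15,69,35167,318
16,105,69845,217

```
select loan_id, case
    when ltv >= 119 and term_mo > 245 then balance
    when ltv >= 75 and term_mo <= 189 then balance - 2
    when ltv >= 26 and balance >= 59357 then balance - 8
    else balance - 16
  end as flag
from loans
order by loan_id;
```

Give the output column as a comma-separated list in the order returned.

loan_id=4: ELSE → 52850
loan_id=5: ELSE → 30040
loan_id=6: ltv >= 75 and term_mo <= 189 → 71662
loan_id=7: ltv >= 75 and term_mo <= 189 → 72015
loan_id=8: ELSE → 54858
loan_id=9: ELSE → 22176
loan_id=10: ELSE → 46508
loan_id=11: ELSE → 32366
loan_id=12: ltv >= 75 and term_mo <= 189 → 17444
loan_id=13: ELSE → 53214
loan_id=14: ELSE → 30141
loan_id=15: ELSE → 35151
loan_id=16: ltv >= 26 and balance >= 59357 → 69837

52850, 30040, 71662, 72015, 54858, 22176, 46508, 32366, 17444, 53214, 30141, 35151, 69837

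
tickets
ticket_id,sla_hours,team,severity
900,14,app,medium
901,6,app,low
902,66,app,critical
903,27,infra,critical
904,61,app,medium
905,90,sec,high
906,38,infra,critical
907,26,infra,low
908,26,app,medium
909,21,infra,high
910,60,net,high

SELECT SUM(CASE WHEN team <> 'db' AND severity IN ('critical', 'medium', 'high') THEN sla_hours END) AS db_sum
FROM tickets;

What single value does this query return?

ticket_id=900: ✓ → 14
ticket_id=901: ✗
ticket_id=902: ✓ → 66
ticket_id=903: ✓ → 27
ticket_id=904: ✓ → 61
ticket_id=905: ✓ → 90
ticket_id=906: ✓ → 38
ticket_id=907: ✗
ticket_id=908: ✓ → 26
ticket_id=909: ✓ → 21
ticket_id=910: ✓ → 60
db_sum = 14 + 66 + 27 + 61 + 90 + 38 + 26 + 21 + 60 = 403

403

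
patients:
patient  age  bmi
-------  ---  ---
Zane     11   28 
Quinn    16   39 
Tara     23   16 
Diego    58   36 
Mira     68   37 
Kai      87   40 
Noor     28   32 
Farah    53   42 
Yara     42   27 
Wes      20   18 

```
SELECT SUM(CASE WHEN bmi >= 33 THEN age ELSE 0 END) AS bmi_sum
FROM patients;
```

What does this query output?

282

patient=Zane: ✗
patient=Quinn: ✓ → 16
patient=Tara: ✗
patient=Diego: ✓ → 58
patient=Mira: ✓ → 68
patient=Kai: ✓ → 87
patient=Noor: ✗
patient=Farah: ✓ → 53
patient=Yara: ✗
patient=Wes: ✗
bmi_sum = 16 + 58 + 68 + 87 + 53 = 282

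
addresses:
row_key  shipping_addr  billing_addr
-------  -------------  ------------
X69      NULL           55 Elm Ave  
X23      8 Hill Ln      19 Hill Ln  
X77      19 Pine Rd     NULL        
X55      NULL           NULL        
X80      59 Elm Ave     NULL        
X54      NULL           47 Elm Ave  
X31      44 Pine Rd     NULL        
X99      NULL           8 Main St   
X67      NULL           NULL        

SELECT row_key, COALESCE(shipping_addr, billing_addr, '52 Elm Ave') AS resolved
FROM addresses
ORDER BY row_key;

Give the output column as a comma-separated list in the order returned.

8 Hill Ln, 44 Pine Rd, 47 Elm Ave, 52 Elm Ave, 52 Elm Ave, 55 Elm Ave, 19 Pine Rd, 59 Elm Ave, 8 Main St

row_key=X23: shipping_addr=8 Hill Ln → 8 Hill Ln
row_key=X31: shipping_addr=44 Pine Rd → 44 Pine Rd
row_key=X54: shipping_addr=NULL, billing_addr=47 Elm Ave → 47 Elm Ave
row_key=X55: shipping_addr=NULL, billing_addr=NULL, → literal 52 Elm Ave → 52 Elm Ave
row_key=X67: shipping_addr=NULL, billing_addr=NULL, → literal 52 Elm Ave → 52 Elm Ave
row_key=X69: shipping_addr=NULL, billing_addr=55 Elm Ave → 55 Elm Ave
row_key=X77: shipping_addr=19 Pine Rd → 19 Pine Rd
row_key=X80: shipping_addr=59 Elm Ave → 59 Elm Ave
row_key=X99: shipping_addr=NULL, billing_addr=8 Main St → 8 Main St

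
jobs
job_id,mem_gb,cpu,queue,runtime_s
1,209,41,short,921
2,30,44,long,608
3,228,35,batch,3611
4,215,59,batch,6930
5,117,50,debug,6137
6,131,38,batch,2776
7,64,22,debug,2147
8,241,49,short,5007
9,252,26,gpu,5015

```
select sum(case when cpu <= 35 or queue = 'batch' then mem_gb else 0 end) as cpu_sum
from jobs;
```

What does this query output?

890

job_id=1: ✗
job_id=2: ✗
job_id=3: ✓ → 228
job_id=4: ✓ → 215
job_id=5: ✗
job_id=6: ✓ → 131
job_id=7: ✓ → 64
job_id=8: ✗
job_id=9: ✓ → 252
cpu_sum = 228 + 215 + 131 + 64 + 252 = 890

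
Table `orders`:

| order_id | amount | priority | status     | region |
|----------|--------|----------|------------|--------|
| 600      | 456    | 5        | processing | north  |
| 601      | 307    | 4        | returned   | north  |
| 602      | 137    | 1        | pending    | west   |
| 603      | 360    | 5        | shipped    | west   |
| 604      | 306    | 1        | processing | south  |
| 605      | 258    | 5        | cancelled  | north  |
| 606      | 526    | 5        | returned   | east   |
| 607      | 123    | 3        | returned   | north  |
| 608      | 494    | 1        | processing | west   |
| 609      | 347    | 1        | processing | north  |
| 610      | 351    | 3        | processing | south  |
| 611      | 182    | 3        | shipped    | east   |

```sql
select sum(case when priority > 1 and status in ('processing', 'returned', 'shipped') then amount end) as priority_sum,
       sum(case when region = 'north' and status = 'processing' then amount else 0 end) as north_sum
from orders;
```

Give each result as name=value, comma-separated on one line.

priority_sum=2305, north_sum=803

[priority_sum: priority > 1 and status in ('processing', 'returned', 'shipped')]
order_id=600: ✓ → 456
order_id=601: ✓ → 307
order_id=602: ✗
order_id=603: ✓ → 360
order_id=604: ✗
order_id=605: ✗
order_id=606: ✓ → 526
order_id=607: ✓ → 123
order_id=608: ✗
order_id=609: ✗
order_id=610: ✓ → 351
order_id=611: ✓ → 182
priority_sum = 456 + 307 + 360 + 526 + 123 + 351 + 182 = 2305
—
[north_sum: region = 'north' and status = 'processing']
order_id=600: ✓ → 456
order_id=601: ✗
order_id=602: ✗
order_id=603: ✗
order_id=604: ✗
order_id=605: ✗
order_id=606: ✗
order_id=607: ✗
order_id=608: ✗
order_id=609: ✓ → 347
order_id=610: ✗
order_id=611: ✗
north_sum = 456 + 347 = 803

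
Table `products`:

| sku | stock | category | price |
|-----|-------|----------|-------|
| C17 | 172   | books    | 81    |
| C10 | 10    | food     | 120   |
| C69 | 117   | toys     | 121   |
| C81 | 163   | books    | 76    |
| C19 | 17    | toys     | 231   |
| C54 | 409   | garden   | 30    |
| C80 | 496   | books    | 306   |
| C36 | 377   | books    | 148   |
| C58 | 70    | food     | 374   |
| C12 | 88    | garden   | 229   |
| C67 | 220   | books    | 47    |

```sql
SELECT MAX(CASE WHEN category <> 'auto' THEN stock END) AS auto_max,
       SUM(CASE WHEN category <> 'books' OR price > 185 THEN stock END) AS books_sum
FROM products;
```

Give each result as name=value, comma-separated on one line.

auto_max=496, books_sum=1207

[auto_max: category <> 'auto']
sku=C17: ✓ → 172
sku=C10: ✓ → 10
sku=C69: ✓ → 117
sku=C81: ✓ → 163
sku=C19: ✓ → 17
sku=C54: ✓ → 409
sku=C80: ✓ → 496
sku=C36: ✓ → 377
sku=C58: ✓ → 70
sku=C12: ✓ → 88
sku=C67: ✓ → 220
auto_max = MAX(172, 10, 117, 163, 17, 409, 496, 377, 70, 88, 220) = 496
—
[books_sum: category <> 'books' OR price > 185]
sku=C17: ✗
sku=C10: ✓ → 10
sku=C69: ✓ → 117
sku=C81: ✗
sku=C19: ✓ → 17
sku=C54: ✓ → 409
sku=C80: ✓ → 496
sku=C36: ✗
sku=C58: ✓ → 70
sku=C12: ✓ → 88
sku=C67: ✗
books_sum = 10 + 117 + 17 + 409 + 496 + 70 + 88 = 1207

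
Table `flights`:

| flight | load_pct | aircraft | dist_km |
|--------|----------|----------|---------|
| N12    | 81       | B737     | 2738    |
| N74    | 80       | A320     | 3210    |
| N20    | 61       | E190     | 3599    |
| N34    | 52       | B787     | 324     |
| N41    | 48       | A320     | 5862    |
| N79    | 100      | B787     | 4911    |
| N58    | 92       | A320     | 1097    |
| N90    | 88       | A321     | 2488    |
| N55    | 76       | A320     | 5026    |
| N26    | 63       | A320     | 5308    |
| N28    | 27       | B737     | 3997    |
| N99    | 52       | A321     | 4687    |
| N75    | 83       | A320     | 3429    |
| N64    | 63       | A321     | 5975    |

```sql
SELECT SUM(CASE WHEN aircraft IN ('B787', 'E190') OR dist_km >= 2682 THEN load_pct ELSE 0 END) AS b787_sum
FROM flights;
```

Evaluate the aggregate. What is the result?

flight=N12: ✓ → 81
flight=N74: ✓ → 80
flight=N20: ✓ → 61
flight=N34: ✓ → 52
flight=N41: ✓ → 48
flight=N79: ✓ → 100
flight=N58: ✗
flight=N90: ✗
flight=N55: ✓ → 76
flight=N26: ✓ → 63
flight=N28: ✓ → 27
flight=N99: ✓ → 52
flight=N75: ✓ → 83
flight=N64: ✓ → 63
b787_sum = 81 + 80 + 61 + 52 + 48 + 100 + 76 + 63 + 27 + 52 + 83 + 63 = 786

786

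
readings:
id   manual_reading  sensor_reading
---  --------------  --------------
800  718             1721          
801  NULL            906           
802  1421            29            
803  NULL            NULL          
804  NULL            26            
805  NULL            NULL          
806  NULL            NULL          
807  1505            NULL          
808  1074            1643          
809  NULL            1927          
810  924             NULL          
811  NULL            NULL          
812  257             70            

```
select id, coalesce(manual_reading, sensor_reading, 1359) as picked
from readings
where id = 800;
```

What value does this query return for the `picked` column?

718

id = 800: manual_reading=718, sensor_reading=1721.
manual_reading=718 → 718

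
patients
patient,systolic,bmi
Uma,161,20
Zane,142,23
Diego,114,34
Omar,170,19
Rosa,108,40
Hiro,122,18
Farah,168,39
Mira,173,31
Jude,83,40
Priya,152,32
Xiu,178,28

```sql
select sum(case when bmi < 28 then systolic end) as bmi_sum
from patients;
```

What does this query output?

patient=Uma: ✓ → 161
patient=Zane: ✓ → 142
patient=Diego: ✗
patient=Omar: ✓ → 170
patient=Rosa: ✗
patient=Hiro: ✓ → 122
patient=Farah: ✗
patient=Mira: ✗
patient=Jude: ✗
patient=Priya: ✗
patient=Xiu: ✗
bmi_sum = 161 + 142 + 170 + 122 = 595

595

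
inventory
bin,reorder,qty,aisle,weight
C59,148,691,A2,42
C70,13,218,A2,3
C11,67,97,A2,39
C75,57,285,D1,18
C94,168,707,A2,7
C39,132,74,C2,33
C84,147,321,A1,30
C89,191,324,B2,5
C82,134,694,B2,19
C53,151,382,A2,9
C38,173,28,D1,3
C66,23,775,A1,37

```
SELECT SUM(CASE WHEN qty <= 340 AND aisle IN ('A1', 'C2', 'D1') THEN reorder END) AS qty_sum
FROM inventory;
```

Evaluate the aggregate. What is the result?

509

bin=C59: ✗
bin=C70: ✗
bin=C11: ✗
bin=C75: ✓ → 57
bin=C94: ✗
bin=C39: ✓ → 132
bin=C84: ✓ → 147
bin=C89: ✗
bin=C82: ✗
bin=C53: ✗
bin=C38: ✓ → 173
bin=C66: ✗
qty_sum = 57 + 132 + 147 + 173 = 509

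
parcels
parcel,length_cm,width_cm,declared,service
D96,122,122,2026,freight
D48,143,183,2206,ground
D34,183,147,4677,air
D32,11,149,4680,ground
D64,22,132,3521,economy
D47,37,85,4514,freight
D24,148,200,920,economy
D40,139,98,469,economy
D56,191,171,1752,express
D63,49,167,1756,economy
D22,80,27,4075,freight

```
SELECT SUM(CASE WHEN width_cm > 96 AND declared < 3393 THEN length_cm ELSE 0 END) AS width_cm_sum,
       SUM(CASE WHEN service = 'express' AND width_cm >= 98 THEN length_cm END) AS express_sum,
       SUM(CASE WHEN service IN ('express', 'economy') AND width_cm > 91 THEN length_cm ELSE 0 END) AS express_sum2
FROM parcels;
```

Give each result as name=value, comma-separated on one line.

[width_cm_sum: width_cm > 96 AND declared < 3393]
parcel=D96: ✓ → 122
parcel=D48: ✓ → 143
parcel=D34: ✗
parcel=D32: ✗
parcel=D64: ✗
parcel=D47: ✗
parcel=D24: ✓ → 148
parcel=D40: ✓ → 139
parcel=D56: ✓ → 191
parcel=D63: ✓ → 49
parcel=D22: ✗
width_cm_sum = 122 + 143 + 148 + 139 + 191 + 49 = 792
—
[express_sum: service = 'express' AND width_cm >= 98]
parcel=D96: ✗
parcel=D48: ✗
parcel=D34: ✗
parcel=D32: ✗
parcel=D64: ✗
parcel=D47: ✗
parcel=D24: ✗
parcel=D40: ✗
parcel=D56: ✓ → 191
parcel=D63: ✗
parcel=D22: ✗
express_sum = 191
—
[express_sum2: service IN ('express', 'economy') AND width_cm > 91]
parcel=D96: ✗
parcel=D48: ✗
parcel=D34: ✗
parcel=D32: ✗
parcel=D64: ✓ → 22
parcel=D47: ✗
parcel=D24: ✓ → 148
parcel=D40: ✓ → 139
parcel=D56: ✓ → 191
parcel=D63: ✓ → 49
parcel=D22: ✗
express_sum2 = 22 + 148 + 139 + 191 + 49 = 549

width_cm_sum=792, express_sum=191, express_sum2=549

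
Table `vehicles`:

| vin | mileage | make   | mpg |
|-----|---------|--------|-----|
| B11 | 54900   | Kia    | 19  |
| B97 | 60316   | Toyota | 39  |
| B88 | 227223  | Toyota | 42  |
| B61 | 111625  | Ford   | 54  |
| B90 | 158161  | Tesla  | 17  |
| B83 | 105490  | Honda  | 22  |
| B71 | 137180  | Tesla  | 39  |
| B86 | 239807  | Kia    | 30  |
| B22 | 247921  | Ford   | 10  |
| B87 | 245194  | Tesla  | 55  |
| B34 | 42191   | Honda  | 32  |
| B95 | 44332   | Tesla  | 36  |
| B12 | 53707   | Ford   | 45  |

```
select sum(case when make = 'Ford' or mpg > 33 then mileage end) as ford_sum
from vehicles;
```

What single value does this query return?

vin=B11: ✗
vin=B97: ✓ → 60316
vin=B88: ✓ → 227223
vin=B61: ✓ → 111625
vin=B90: ✗
vin=B83: ✗
vin=B71: ✓ → 137180
vin=B86: ✗
vin=B22: ✓ → 247921
vin=B87: ✓ → 245194
vin=B34: ✗
vin=B95: ✓ → 44332
vin=B12: ✓ → 53707
ford_sum = 60316 + 227223 + 111625 + 137180 + 247921 + 245194 + 44332 + 53707 = 1127498

1127498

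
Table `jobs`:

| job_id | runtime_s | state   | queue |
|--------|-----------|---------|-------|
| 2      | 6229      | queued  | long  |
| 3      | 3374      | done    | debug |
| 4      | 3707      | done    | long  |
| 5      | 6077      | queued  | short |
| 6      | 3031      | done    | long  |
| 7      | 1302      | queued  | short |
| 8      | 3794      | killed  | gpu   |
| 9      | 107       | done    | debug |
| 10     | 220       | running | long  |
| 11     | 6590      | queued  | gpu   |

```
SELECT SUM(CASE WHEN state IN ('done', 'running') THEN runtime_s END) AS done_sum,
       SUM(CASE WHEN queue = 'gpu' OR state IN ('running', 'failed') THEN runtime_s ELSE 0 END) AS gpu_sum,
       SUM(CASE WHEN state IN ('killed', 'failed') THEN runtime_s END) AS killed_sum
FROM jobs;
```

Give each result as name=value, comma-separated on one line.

done_sum=10439, gpu_sum=10604, killed_sum=3794

[done_sum: state IN ('done', 'running')]
job_id=2: ✗
job_id=3: ✓ → 3374
job_id=4: ✓ → 3707
job_id=5: ✗
job_id=6: ✓ → 3031
job_id=7: ✗
job_id=8: ✗
job_id=9: ✓ → 107
job_id=10: ✓ → 220
job_id=11: ✗
done_sum = 3374 + 3707 + 3031 + 107 + 220 = 10439
—
[gpu_sum: queue = 'gpu' OR state IN ('running', 'failed')]
job_id=2: ✗
job_id=3: ✗
job_id=4: ✗
job_id=5: ✗
job_id=6: ✗
job_id=7: ✗
job_id=8: ✓ → 3794
job_id=9: ✗
job_id=10: ✓ → 220
job_id=11: ✓ → 6590
gpu_sum = 3794 + 220 + 6590 = 10604
—
[killed_sum: state IN ('killed', 'failed')]
job_id=2: ✗
job_id=3: ✗
job_id=4: ✗
job_id=5: ✗
job_id=6: ✗
job_id=7: ✗
job_id=8: ✓ → 3794
job_id=9: ✗
job_id=10: ✗
job_id=11: ✗
killed_sum = 3794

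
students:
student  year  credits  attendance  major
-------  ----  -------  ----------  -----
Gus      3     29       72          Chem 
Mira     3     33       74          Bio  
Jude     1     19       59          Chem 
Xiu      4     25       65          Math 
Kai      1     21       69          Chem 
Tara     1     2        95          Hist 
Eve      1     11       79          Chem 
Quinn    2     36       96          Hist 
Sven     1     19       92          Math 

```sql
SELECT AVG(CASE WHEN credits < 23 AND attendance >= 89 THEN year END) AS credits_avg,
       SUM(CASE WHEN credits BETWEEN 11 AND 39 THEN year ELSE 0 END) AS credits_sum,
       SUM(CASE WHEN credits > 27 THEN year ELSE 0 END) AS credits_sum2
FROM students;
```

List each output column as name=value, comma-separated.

credits_avg=1, credits_sum=16, credits_sum2=8

[credits_avg: credits < 23 AND attendance >= 89]
student=Gus: ✗
student=Mira: ✗
student=Jude: ✗
student=Xiu: ✗
student=Kai: ✗
student=Tara: ✓ → 1
student=Eve: ✗
student=Quinn: ✗
student=Sven: ✓ → 1
credits_avg = (1 + 1) / 2 = 1
—
[credits_sum: credits BETWEEN 11 AND 39]
student=Gus: ✓ → 3
student=Mira: ✓ → 3
student=Jude: ✓ → 1
student=Xiu: ✓ → 4
student=Kai: ✓ → 1
student=Tara: ✗
student=Eve: ✓ → 1
student=Quinn: ✓ → 2
student=Sven: ✓ → 1
credits_sum = 3 + 3 + 1 + 4 + 1 + 1 + 2 + 1 = 16
—
[credits_sum2: credits > 27]
student=Gus: ✓ → 3
student=Mira: ✓ → 3
student=Jude: ✗
student=Xiu: ✗
student=Kai: ✗
student=Tara: ✗
student=Eve: ✗
student=Quinn: ✓ → 2
student=Sven: ✗
credits_sum2 = 3 + 3 + 2 = 8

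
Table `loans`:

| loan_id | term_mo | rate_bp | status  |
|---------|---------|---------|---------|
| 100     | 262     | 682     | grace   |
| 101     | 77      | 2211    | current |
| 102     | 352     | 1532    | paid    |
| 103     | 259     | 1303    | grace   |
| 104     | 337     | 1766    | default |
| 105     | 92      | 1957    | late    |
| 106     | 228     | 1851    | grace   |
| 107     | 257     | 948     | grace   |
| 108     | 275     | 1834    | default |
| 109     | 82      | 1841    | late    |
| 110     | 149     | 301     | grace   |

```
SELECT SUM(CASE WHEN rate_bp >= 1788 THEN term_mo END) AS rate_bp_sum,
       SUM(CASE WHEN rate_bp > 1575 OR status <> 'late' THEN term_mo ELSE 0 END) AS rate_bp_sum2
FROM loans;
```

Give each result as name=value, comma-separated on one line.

[rate_bp_sum: rate_bp >= 1788]
loan_id=100: ✗
loan_id=101: ✓ → 77
loan_id=102: ✗
loan_id=103: ✗
loan_id=104: ✗
loan_id=105: ✓ → 92
loan_id=106: ✓ → 228
loan_id=107: ✗
loan_id=108: ✓ → 275
loan_id=109: ✓ → 82
loan_id=110: ✗
rate_bp_sum = 77 + 92 + 228 + 275 + 82 = 754
—
[rate_bp_sum2: rate_bp > 1575 OR status <> 'late']
loan_id=100: ✓ → 262
loan_id=101: ✓ → 77
loan_id=102: ✓ → 352
loan_id=103: ✓ → 259
loan_id=104: ✓ → 337
loan_id=105: ✓ → 92
loan_id=106: ✓ → 228
loan_id=107: ✓ → 257
loan_id=108: ✓ → 275
loan_id=109: ✓ → 82
loan_id=110: ✓ → 149
rate_bp_sum2 = 262 + 77 + 352 + 259 + 337 + 92 + 228 + 257 + 275 + 82 + 149 = 2370

rate_bp_sum=754, rate_bp_sum2=2370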